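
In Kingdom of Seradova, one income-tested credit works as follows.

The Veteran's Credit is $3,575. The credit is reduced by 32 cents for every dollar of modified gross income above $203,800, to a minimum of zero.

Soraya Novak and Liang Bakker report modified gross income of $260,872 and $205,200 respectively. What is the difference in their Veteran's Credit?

Soraya ($260,872): Veteran's Credit: 32% of the $57,072 excess over $203,800 is $18,263.04 ≥ base, so the credit is $0.
Liang ($205,200): Veteran's Credit: 32% of the $1,400 excess over $203,800 is $448; credit = $3,575 − $448 = $3,127.
Difference: |$0 − $3,127| = $3,127.

$3,127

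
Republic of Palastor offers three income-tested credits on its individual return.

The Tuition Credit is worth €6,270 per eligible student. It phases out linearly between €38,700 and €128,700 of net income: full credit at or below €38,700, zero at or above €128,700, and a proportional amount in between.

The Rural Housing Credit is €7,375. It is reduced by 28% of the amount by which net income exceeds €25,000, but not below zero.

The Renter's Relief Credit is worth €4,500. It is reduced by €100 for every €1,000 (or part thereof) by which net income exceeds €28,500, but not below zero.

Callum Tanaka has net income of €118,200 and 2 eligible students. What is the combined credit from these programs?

Tuition Credit: base = 2 × €6,270 = €12,540. €118,200 is €79,500 into a €90,000 phase-out range, leaving 10,500/90,000 of the credit: €12,540 × 10,500/90,000 = €1,463.
Rural Housing Credit: 28% of the €93,200 excess over €25,000 is €26,096 ≥ base, so the credit is €0.
Renter's Relief Credit: income exceeds €28,500 by €89,700 → 90 increments × €100 = €9,000 ≥ base, so the credit is €0.
Total: €1,463 + €0 + €0 = €1,463.

€1,463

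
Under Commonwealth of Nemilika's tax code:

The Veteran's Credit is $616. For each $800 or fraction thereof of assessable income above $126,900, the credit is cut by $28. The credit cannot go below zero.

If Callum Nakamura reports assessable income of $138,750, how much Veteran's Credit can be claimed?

Veteran's Credit: income exceeds $126,900 by $11,850, which is 15 full-or-partial $800 increments; reduction = 15 × $28 = $420, leaving $196.

$196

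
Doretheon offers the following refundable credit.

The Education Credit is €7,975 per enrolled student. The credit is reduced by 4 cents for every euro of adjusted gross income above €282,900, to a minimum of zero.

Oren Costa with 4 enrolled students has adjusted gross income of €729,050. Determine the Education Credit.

Education Credit: base = 4 × €7,975 = €31,900. 4% of the €446,150 excess over €282,900 is €17,846; credit = €31,900 − €17,846 = €14,054.

€14,054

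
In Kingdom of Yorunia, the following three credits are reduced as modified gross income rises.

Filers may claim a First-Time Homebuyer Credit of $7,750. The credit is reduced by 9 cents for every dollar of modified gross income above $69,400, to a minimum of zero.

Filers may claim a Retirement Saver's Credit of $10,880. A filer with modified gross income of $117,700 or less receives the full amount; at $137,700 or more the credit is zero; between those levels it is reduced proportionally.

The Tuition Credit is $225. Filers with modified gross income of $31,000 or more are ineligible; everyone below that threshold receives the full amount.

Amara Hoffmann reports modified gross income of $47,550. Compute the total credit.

$18,630

First-Time Homebuyer Credit: $47,550 is at or below the $69,400 threshold, so the full $7,750 applies.
Retirement Saver's Credit: $47,550 is at or below the $117,700 threshold, so the full $10,880 applies.
Tuition Credit: $47,550 meets or exceeds the $31,000 cutoff, so the credit is $0.
Total: $7,750 + $10,880 + $0 = $18,630.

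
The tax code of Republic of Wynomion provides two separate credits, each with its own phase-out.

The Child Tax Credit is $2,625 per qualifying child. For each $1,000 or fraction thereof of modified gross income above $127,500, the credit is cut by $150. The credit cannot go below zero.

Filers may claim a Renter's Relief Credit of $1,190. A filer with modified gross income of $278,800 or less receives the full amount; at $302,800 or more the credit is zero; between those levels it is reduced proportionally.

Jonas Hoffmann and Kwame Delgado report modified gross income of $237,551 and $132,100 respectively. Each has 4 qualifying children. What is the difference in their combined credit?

Jonas ($237,551): Child Tax Credit: base = 4 × $2,625 = $10,500. income exceeds $127,500 by $110,051 → 111 increments × $150 = $16,650 ≥ base, so the credit is $0. Renter's Relief Credit: $237,551 is at or below the $278,800 threshold, so the full $1,190 applies. total $0 + $1,190 = $1,190
Kwame ($132,100): Child Tax Credit: base = 4 × $2,625 = $10,500. income exceeds $127,500 by $4,600, which is 5 full-or-partial $1,000 increments; reduction = 5 × $150 = $750, leaving $9,750. Renter's Relief Credit: $132,100 is at or below the $278,800 threshold, so the full $1,190 applies. total $9,750 + $1,190 = $10,940
Difference: |$1,190 − $10,940| = $9,750.

$9,750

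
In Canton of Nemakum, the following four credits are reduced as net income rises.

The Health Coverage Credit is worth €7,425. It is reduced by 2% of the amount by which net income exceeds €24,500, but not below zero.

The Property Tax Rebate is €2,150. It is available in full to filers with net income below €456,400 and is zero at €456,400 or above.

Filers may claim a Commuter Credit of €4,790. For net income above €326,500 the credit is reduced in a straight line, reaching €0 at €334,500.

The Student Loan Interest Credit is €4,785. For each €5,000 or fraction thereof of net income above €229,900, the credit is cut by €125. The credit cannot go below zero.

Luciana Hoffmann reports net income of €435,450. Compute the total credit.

€2,150

Health Coverage Credit: 2% of the €410,950 excess over €24,500 is €8,219 ≥ base, so the credit is €0.
Property Tax Rebate: €435,450 is below the €456,400 cutoff, so the full €2,150 applies.
Commuter Credit: €435,450 is at or above €334,500, so the credit is €0.
Student Loan Interest Credit: income exceeds €229,900 by €205,550 → 42 increments × €125 = €5,250 ≥ base, so the credit is €0.
Total: €0 + €2,150 + €0 + €0 = €2,150.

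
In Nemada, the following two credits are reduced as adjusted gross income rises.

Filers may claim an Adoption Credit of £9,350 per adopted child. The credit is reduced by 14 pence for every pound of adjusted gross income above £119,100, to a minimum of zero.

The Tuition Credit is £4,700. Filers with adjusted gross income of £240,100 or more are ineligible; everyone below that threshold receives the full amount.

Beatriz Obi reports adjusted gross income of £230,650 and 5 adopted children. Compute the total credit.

£35,833

Adoption Credit: base = 5 × £9,350 = £46,750. 14% of the £111,550 excess over £119,100 is £15,617; credit = £46,750 − £15,617 = £31,133.
Tuition Credit: £230,650 is below the £240,100 cutoff, so the full £4,700 applies.
Total: £31,133 + £4,700 = £35,833.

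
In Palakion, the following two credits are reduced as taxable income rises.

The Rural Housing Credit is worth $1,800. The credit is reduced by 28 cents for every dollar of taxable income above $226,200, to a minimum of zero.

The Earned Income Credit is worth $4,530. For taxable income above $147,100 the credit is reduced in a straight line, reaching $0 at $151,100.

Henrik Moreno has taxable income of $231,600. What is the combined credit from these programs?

Rural Housing Credit: 28% of the $5,400 excess over $226,200 is $1,512; credit = $1,800 − $1,512 = $288.
Earned Income Credit: $231,600 is at or above $151,100, so the credit is $0.
Total: $288 + $0 = $288.

$288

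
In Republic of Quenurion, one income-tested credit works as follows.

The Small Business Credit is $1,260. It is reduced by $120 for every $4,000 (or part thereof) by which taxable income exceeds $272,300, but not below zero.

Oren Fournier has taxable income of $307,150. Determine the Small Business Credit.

Small Business Credit: income exceeds $272,300 by $34,850, which is 9 full-or-partial $4,000 increments; reduction = 9 × $120 = $1,080, leaving $180.

$180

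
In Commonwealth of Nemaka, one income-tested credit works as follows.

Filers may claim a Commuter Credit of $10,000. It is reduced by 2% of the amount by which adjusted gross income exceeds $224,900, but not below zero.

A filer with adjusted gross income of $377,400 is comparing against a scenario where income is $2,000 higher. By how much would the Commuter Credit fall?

At $377,400 — 2% of the $152,500 excess over $224,900 is $3,050; credit = $10,000 − $3,050 = $6,950.
At $379,400 — 2% of the $154,500 excess over $224,900 is $3,090; credit = $10,000 − $3,090 = $6,910.
Lost: $6,950 − $6,910 = $40.

$40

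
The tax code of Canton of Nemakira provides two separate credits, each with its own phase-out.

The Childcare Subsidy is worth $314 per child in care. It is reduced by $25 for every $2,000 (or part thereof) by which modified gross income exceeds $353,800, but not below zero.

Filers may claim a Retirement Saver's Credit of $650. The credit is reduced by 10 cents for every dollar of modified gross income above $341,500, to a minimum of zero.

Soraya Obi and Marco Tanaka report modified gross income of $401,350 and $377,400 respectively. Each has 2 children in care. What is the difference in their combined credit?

$300

Soraya ($401,350): Childcare Subsidy: base = 2 × $314 = $628. income exceeds $353,800 by $47,550, which is 24 full-or-partial $2,000 increments; reduction = 24 × $25 = $600, leaving $28. Retirement Saver's Credit: 10% of the $59,850 excess over $341,500 is $5,985 ≥ base, so the credit is $0. total $28 + $0 = $28
Marco ($377,400): Childcare Subsidy: base = 2 × $314 = $628. income exceeds $353,800 by $23,600, which is 12 full-or-partial $2,000 increments; reduction = 12 × $25 = $300, leaving $328. Retirement Saver's Credit: 10% of the $35,900 excess over $341,500 is $3,590 ≥ base, so the credit is $0. total $328 + $0 = $328
Difference: |$28 − $328| = $300.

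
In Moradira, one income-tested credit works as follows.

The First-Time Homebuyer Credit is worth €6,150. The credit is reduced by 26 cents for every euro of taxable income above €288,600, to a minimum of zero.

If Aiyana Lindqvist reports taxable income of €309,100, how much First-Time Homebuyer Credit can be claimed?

First-Time Homebuyer Credit: 26% of the €20,500 excess over €288,600 is €5,330; credit = €6,150 − €5,330 = €820.

€820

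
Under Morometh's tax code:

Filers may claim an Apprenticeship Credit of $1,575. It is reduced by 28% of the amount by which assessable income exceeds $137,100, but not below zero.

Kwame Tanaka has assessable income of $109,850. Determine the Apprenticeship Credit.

Apprenticeship Credit: $109,850 is at or below the $137,100 threshold, so the full $1,575 applies.

$1,575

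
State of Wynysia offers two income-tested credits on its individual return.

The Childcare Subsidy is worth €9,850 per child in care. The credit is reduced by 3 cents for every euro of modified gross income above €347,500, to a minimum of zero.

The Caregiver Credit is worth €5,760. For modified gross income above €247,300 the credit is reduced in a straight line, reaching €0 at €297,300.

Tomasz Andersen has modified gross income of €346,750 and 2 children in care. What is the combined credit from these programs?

€19,700

Childcare Subsidy: base = 2 × €9,850 = €19,700. €346,750 is at or below the €347,500 threshold, so the full €19,700 applies.
Caregiver Credit: €346,750 is at or above €297,300, so the credit is €0.
Total: €19,700 + €0 = €19,700.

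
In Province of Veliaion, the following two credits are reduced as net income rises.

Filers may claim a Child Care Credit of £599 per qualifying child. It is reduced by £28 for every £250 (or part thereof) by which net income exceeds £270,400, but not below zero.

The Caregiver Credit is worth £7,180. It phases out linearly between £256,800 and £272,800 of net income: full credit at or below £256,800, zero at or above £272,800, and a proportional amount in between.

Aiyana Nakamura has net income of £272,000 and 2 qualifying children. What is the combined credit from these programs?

£1,361

Child Care Credit: base = 2 × £599 = £1,198. income exceeds £270,400 by £1,600, which is 7 full-or-partial £250 increments; reduction = 7 × £28 = £196, leaving £1,002.
Caregiver Credit: £272,000 is £15,200 into a £16,000 phase-out range, leaving 800/16,000 of the credit: £7,180 × 800/16,000 = £359.
Total: £1,002 + £359 = £1,361.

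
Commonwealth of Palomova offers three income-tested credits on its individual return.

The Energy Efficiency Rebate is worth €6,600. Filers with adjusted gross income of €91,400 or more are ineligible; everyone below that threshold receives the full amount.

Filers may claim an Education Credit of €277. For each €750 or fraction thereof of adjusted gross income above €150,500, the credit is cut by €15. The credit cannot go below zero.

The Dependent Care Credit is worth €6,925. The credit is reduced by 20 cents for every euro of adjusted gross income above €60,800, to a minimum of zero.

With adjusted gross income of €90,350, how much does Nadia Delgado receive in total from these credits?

€7,892

Energy Efficiency Rebate: €90,350 is below the €91,400 cutoff, so the full €6,600 applies.
Education Credit: €90,350 is at or below the €150,500 threshold, so the full €277 applies.
Dependent Care Credit: 20% of the €29,550 excess over €60,800 is €5,910; credit = €6,925 − €5,910 = €1,015.
Total: €6,600 + €277 + €1,015 = €7,892.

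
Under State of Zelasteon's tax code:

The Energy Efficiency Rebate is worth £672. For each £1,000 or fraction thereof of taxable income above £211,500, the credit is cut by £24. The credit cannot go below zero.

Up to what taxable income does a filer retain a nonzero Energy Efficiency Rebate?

£238,500

After 27 increments the reduction is 27 × £24 = £648, leaving £24; one more increment wipes it out. Increment 27 ends at excess 27 × £1,000 = £27,000, so the highest qualifying income is £211,500 + £27,000 = £238,500.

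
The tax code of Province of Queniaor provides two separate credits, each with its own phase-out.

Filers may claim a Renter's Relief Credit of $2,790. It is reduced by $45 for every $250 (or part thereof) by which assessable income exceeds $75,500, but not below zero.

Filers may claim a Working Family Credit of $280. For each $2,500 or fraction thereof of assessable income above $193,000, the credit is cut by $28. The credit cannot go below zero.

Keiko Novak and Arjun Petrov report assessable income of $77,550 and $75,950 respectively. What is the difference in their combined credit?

$315

Keiko ($77,550): Renter's Relief Credit: income exceeds $75,500 by $2,050, which is 9 full-or-partial $250 increments; reduction = 9 × $45 = $405, leaving $2,385. Working Family Credit: $77,550 is at or below the $193,000 threshold, so the full $280 applies. total $2,385 + $280 = $2,665
Arjun ($75,950): Renter's Relief Credit: income exceeds $75,500 by $450, which is 2 full-or-partial $250 increments; reduction = 2 × $45 = $90, leaving $2,700. Working Family Credit: $75,950 is at or below the $193,000 threshold, so the full $280 applies. total $2,700 + $280 = $2,980
Difference: |$2,665 − $2,980| = $315.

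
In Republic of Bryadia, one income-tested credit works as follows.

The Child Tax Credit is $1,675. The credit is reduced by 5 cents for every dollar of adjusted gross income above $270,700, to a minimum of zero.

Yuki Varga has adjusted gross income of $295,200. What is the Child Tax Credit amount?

Child Tax Credit: 5% of the $24,500 excess over $270,700 is $1,225; credit = $1,675 − $1,225 = $450.

$450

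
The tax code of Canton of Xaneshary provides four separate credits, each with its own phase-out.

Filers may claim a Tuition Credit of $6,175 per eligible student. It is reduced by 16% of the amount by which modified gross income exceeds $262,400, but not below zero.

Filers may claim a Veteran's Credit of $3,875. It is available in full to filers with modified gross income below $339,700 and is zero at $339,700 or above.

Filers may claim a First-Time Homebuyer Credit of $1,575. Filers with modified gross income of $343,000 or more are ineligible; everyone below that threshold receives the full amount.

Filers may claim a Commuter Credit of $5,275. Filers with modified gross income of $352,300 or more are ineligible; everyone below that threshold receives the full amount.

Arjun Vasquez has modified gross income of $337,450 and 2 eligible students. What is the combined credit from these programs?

Tuition Credit: base = 2 × $6,175 = $12,350. 16% of the $75,050 excess over $262,400 is $12,008; credit = $12,350 − $12,008 = $342.
Veteran's Credit: $337,450 is below the $339,700 cutoff, so the full $3,875 applies.
First-Time Homebuyer Credit: $337,450 is below the $343,000 cutoff, so the full $1,575 applies.
Commuter Credit: $337,450 is below the $352,300 cutoff, so the full $5,275 applies.
Total: $342 + $3,875 + $1,575 + $5,275 = $11,067.

$11,067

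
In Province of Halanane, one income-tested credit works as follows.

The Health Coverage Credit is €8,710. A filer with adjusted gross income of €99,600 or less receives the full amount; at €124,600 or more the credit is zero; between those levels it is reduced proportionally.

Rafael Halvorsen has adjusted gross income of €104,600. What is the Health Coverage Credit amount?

Health Coverage Credit: €104,600 is €5,000 into a €25,000 phase-out range, leaving 20,000/25,000 of the credit: €8,710 × 20,000/25,000 = €6,968.

€6,968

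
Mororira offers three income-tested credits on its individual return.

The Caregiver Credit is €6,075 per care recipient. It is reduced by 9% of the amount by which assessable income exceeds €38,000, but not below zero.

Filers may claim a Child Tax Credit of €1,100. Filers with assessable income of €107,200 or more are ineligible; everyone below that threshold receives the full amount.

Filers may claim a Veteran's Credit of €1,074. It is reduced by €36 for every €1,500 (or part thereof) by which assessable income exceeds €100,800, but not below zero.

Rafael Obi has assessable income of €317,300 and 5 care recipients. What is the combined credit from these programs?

€5,238

Caregiver Credit: base = 5 × €6,075 = €30,375. 9% of the €279,300 excess over €38,000 is €25,137; credit = €30,375 − €25,137 = €5,238.
Child Tax Credit: €317,300 meets or exceeds the €107,200 cutoff, so the credit is €0.
Veteran's Credit: income exceeds €100,800 by €216,500 → 145 increments × €36 = €5,220 ≥ base, so the credit is €0.
Total: €5,238 + €0 + €0 = €5,238.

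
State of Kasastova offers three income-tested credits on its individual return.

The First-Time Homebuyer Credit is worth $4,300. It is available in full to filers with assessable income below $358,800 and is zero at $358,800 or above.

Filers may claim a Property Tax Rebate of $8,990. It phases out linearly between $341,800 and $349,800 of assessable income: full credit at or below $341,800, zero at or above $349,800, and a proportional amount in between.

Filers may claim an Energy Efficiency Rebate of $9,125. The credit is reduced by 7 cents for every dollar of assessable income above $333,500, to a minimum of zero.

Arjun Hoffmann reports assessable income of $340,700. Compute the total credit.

First-Time Homebuyer Credit: $340,700 is below the $358,800 cutoff, so the full $4,300 applies.
Property Tax Rebate: $340,700 is at or below the $341,800 threshold, so the full $8,990 applies.
Energy Efficiency Rebate: 7% of the $7,200 excess over $333,500 is $504; credit = $9,125 − $504 = $8,621.
Total: $4,300 + $8,990 + $8,621 = $21,911.

$21,911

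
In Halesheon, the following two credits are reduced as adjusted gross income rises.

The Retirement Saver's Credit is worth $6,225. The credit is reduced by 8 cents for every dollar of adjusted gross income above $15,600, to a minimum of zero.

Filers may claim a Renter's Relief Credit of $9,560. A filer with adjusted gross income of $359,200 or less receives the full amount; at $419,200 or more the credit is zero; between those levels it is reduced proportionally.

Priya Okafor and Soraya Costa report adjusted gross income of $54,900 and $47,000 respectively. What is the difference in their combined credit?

$632

Priya ($54,900): Retirement Saver's Credit: 8% of the $39,300 excess over $15,600 is $3,144; credit = $6,225 − $3,144 = $3,081. Renter's Relief Credit: $54,900 is at or below the $359,200 threshold, so the full $9,560 applies. total $3,081 + $9,560 = $12,641
Soraya ($47,000): Retirement Saver's Credit: 8% of the $31,400 excess over $15,600 is $2,512; credit = $6,225 − $2,512 = $3,713. Renter's Relief Credit: $47,000 is at or below the $359,200 threshold, so the full $9,560 applies. total $3,713 + $9,560 = $13,273
Difference: |$12,641 − $13,273| = $632.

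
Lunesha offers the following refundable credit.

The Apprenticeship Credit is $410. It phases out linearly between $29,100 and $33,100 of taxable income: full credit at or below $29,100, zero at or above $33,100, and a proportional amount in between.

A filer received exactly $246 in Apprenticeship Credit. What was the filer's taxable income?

$30,700

$246 is 246/410 of the full $410, so 164/410 of the $4,000 range has been used: income = $29,100 + $4,000 × 164/410 = $30,700.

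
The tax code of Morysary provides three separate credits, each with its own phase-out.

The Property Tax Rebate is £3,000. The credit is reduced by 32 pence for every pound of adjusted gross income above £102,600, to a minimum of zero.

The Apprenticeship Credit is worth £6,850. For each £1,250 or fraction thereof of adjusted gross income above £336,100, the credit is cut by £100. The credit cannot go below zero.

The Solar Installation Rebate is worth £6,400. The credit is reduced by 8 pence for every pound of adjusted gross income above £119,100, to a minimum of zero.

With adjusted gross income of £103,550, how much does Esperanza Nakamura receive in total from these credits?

£15,946

Property Tax Rebate: 32% of the £950 excess over £102,600 is £304; credit = £3,000 − £304 = £2,696.
Apprenticeship Credit: £103,550 is at or below the £336,100 threshold, so the full £6,850 applies.
Solar Installation Rebate: £103,550 is at or below the £119,100 threshold, so the full £6,400 applies.
Total: £2,696 + £6,850 + £6,400 = £15,946.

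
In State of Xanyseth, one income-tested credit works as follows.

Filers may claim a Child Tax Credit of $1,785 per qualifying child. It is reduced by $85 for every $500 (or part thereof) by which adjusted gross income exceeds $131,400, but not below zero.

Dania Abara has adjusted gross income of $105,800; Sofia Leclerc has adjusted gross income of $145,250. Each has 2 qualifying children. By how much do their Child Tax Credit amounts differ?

$2,380

Dania ($105,800): Child Tax Credit: base = 2 × $1,785 = $3,570. $105,800 is at or below the $131,400 threshold, so the full $3,570 applies.
Sofia ($145,250): Child Tax Credit: base = 2 × $1,785 = $3,570. income exceeds $131,400 by $13,850, which is 28 full-or-partial $500 increments; reduction = 28 × $85 = $2,380, leaving $1,190.
Difference: |$3,570 − $1,190| = $2,380.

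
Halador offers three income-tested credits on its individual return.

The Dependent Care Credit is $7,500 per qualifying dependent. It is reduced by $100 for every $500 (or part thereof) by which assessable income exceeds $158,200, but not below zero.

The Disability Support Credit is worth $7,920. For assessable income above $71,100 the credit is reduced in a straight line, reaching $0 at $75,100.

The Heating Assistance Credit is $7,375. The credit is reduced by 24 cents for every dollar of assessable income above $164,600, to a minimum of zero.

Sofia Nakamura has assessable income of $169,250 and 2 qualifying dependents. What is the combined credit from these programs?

Dependent Care Credit: base = 2 × $7,500 = $15,000. income exceeds $158,200 by $11,050, which is 23 full-or-partial $500 increments; reduction = 23 × $100 = $2,300, leaving $12,700.
Disability Support Credit: $169,250 is at or above $75,100, so the credit is $0.
Heating Assistance Credit: 24% of the $4,650 excess over $164,600 is $1,116; credit = $7,375 − $1,116 = $6,259.
Total: $12,700 + $0 + $6,259 = $18,959.

$18,959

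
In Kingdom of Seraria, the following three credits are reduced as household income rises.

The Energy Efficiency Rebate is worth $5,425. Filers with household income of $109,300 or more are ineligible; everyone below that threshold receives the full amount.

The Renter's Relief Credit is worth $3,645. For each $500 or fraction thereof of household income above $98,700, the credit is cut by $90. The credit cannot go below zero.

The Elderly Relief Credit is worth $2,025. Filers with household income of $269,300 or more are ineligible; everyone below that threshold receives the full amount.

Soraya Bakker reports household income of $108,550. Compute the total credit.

$9,295

Energy Efficiency Rebate: $108,550 is below the $109,300 cutoff, so the full $5,425 applies.
Renter's Relief Credit: income exceeds $98,700 by $9,850, which is 20 full-or-partial $500 increments; reduction = 20 × $90 = $1,800, leaving $1,845.
Elderly Relief Credit: $108,550 is below the $269,300 cutoff, so the full $2,025 applies.
Total: $5,425 + $1,845 + $2,025 = $9,295.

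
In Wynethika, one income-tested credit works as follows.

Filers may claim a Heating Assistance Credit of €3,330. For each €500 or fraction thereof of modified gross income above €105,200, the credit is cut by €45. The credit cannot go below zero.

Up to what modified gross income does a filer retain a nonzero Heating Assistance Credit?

After 73 increments the reduction is 73 × €45 = €3,285, leaving €45; one more increment wipes it out. Increment 73 ends at excess 73 × €500 = €36,500, so the highest qualifying income is €105,200 + €36,500 = €141,700.

€141,700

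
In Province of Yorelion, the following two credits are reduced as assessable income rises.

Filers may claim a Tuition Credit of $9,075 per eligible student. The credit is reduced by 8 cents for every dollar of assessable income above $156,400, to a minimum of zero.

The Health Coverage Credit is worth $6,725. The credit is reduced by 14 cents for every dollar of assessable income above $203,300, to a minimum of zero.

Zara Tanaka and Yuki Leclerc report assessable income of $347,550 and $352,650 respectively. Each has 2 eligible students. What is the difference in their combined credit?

$408

Zara ($347,550): Tuition Credit: base = 2 × $9,075 = $18,150. 8% of the $191,150 excess over $156,400 is $15,292; credit = $18,150 − $15,292 = $2,858. Health Coverage Credit: 14% of the $144,250 excess over $203,300 is $20,195 ≥ base, so the credit is $0. total $2,858 + $0 = $2,858
Yuki ($352,650): Tuition Credit: base = 2 × $9,075 = $18,150. 8% of the $196,250 excess over $156,400 is $15,700; credit = $18,150 − $15,700 = $2,450. Health Coverage Credit: 14% of the $149,350 excess over $203,300 is $20,909 ≥ base, so the credit is $0. total $2,450 + $0 = $2,450
Difference: |$2,858 − $2,450| = $408.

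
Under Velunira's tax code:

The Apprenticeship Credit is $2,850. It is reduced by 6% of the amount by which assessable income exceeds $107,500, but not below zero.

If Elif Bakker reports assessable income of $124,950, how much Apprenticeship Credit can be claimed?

$1,803

Apprenticeship Credit: 6% of the $17,450 excess over $107,500 is $1,047; credit = $2,850 − $1,047 = $1,803.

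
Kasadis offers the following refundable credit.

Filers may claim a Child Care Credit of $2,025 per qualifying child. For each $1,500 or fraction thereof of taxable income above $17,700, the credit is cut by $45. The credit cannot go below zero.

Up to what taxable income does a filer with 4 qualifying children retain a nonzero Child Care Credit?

Full credit = 4 × $2,025 = $8,100.
After 179 increments the reduction is 179 × $45 = $8,055, leaving $45; one more increment wipes it out. Increment 179 ends at excess 179 × $1,500 = $268,500, so the highest qualifying income is $17,700 + $268,500 = $286,200.

$286,200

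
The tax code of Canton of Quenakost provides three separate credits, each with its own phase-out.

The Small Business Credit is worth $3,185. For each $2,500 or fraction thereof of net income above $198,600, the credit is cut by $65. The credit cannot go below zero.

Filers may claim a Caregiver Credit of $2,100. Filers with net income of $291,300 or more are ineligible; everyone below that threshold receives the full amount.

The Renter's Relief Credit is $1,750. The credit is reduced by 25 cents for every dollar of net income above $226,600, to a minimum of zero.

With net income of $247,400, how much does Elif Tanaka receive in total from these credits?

$3,985

Small Business Credit: income exceeds $198,600 by $48,800, which is 20 full-or-partial $2,500 increments; reduction = 20 × $65 = $1,300, leaving $1,885.
Caregiver Credit: $247,400 is below the $291,300 cutoff, so the full $2,100 applies.
Renter's Relief Credit: 25% of the $20,800 excess over $226,600 is $5,200 ≥ base, so the credit is $0.
Total: $1,885 + $2,100 + $0 = $3,985.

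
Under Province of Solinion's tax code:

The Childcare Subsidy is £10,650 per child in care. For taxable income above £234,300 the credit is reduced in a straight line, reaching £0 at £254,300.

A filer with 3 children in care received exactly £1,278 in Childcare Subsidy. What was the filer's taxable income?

£253,500

Full credit = 3 × £10,650 = £31,950.
£1,278 is 1,278/31,950 of the full £31,950, so 30,672/31,950 of the £20,000 range has been used: income = £234,300 + £20,000 × 30,672/31,950 = £253,500.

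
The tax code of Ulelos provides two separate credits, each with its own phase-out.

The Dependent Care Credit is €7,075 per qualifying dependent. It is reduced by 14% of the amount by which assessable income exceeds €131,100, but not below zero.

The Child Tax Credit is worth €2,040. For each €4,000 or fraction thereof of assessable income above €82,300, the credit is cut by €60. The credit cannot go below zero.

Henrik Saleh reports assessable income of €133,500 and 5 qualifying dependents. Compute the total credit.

€36,299

Dependent Care Credit: base = 5 × €7,075 = €35,375. 14% of the €2,400 excess over €131,100 is €336; credit = €35,375 − €336 = €35,039.
Child Tax Credit: income exceeds €82,300 by €51,200, which is 13 full-or-partial €4,000 increments; reduction = 13 × €60 = €780, leaving €1,260.
Total: €35,039 + €1,260 = €36,299.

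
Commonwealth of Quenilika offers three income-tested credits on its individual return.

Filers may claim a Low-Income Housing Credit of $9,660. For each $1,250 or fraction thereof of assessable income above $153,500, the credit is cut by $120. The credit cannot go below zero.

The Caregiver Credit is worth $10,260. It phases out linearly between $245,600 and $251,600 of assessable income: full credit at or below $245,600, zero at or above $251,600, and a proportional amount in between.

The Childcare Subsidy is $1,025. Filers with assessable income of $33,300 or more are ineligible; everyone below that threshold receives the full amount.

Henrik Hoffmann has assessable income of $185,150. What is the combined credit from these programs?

Low-Income Housing Credit: income exceeds $153,500 by $31,650, which is 26 full-or-partial $1,250 increments; reduction = 26 × $120 = $3,120, leaving $6,540.
Caregiver Credit: $185,150 is at or below the $245,600 threshold, so the full $10,260 applies.
Childcare Subsidy: $185,150 meets or exceeds the $33,300 cutoff, so the credit is $0.
Total: $6,540 + $10,260 + $0 = $16,800.

$16,800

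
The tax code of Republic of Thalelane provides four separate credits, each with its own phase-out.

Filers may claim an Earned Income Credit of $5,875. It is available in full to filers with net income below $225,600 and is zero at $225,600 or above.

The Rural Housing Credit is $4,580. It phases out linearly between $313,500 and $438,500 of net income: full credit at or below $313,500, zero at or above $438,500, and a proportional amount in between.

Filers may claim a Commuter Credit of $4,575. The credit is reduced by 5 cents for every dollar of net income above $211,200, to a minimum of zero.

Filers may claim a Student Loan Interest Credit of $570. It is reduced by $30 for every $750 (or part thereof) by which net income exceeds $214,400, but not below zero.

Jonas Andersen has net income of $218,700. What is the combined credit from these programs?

Earned Income Credit: $218,700 is below the $225,600 cutoff, so the full $5,875 applies.
Rural Housing Credit: $218,700 is at or below the $313,500 threshold, so the full $4,580 applies.
Commuter Credit: 5% of the $7,500 excess over $211,200 is $375; credit = $4,575 − $375 = $4,200.
Student Loan Interest Credit: income exceeds $214,400 by $4,300, which is 6 full-or-partial $750 increments; reduction = 6 × $30 = $180, leaving $390.
Total: $5,875 + $4,580 + $4,200 + $390 = $15,045.

$15,045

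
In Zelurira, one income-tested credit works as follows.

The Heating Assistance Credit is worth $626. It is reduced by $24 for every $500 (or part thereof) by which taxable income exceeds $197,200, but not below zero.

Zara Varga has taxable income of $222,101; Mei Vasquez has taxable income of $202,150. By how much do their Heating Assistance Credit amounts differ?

$386

Zara ($222,101): Heating Assistance Credit: income exceeds $197,200 by $24,901 → 50 increments × $24 = $1,200 ≥ base, so the credit is $0.
Mei ($202,150): Heating Assistance Credit: income exceeds $197,200 by $4,950, which is 10 full-or-partial $500 increments; reduction = 10 × $24 = $240, leaving $386.
Difference: |$0 − $386| = $386.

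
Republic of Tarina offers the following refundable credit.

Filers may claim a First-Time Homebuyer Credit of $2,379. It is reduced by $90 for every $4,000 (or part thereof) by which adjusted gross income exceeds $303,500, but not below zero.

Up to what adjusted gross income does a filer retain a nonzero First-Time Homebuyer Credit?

After 26 increments the reduction is 26 × $90 = $2,340, leaving $39; one more increment wipes it out. Increment 26 ends at excess 26 × $4,000 = $104,000, so the highest qualifying income is $303,500 + $104,000 = $407,500.

$407,500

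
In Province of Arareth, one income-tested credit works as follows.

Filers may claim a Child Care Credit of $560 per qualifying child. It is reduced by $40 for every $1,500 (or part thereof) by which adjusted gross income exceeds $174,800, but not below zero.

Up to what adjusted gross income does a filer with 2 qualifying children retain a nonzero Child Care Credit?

$215,300

Full credit = 2 × $560 = $1,120.
After 27 increments the reduction is 27 × $40 = $1,080, leaving $40; one more increment wipes it out. Increment 27 ends at excess 27 × $1,500 = $40,500, so the highest qualifying income is $174,800 + $40,500 = $215,300.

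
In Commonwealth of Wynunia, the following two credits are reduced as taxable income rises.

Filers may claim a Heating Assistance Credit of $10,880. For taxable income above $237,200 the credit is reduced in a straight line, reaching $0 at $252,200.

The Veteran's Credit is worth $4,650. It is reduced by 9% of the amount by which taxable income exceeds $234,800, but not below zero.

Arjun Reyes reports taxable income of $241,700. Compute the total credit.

Heating Assistance Credit: $241,700 is $4,500 into a $15,000 phase-out range, leaving 10,500/15,000 of the credit: $10,880 × 10,500/15,000 = $7,616.
Veteran's Credit: 9% of the $6,900 excess over $234,800 is $621; credit = $4,650 − $621 = $4,029.
Total: $7,616 + $4,029 = $11,645.

$11,645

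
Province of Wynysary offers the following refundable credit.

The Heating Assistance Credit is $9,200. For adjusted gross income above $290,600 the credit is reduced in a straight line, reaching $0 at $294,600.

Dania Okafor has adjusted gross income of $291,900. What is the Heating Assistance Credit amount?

Heating Assistance Credit: $291,900 is $1,300 into a $4,000 phase-out range, leaving 2,700/4,000 of the credit: $9,200 × 2,700/4,000 = $6,210.

$6,210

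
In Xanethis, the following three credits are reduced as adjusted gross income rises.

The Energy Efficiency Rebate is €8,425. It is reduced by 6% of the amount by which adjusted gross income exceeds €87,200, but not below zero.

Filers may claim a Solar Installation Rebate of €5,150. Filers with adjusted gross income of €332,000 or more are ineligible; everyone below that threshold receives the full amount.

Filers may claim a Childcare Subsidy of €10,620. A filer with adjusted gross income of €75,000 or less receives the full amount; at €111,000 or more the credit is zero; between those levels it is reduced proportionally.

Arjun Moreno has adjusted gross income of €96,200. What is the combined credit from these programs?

Energy Efficiency Rebate: 6% of the €9,000 excess over €87,200 is €540; credit = €8,425 − €540 = €7,885.
Solar Installation Rebate: €96,200 is below the €332,000 cutoff, so the full €5,150 applies.
Childcare Subsidy: €96,200 is €21,200 into a €36,000 phase-out range, leaving 14,800/36,000 of the credit: €10,620 × 14,800/36,000 = €4,366.
Total: €7,885 + €5,150 + €4,366 = €17,401.

€17,401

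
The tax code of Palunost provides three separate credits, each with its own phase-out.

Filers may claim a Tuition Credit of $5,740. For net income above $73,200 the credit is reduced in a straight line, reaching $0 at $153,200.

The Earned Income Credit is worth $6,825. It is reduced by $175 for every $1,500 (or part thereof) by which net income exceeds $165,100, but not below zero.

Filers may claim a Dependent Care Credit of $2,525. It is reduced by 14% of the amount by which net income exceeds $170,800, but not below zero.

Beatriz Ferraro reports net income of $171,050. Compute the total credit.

Tuition Credit: $171,050 is at or above $153,200, so the credit is $0.
Earned Income Credit: income exceeds $165,100 by $5,950, which is 4 full-or-partial $1,500 increments; reduction = 4 × $175 = $700, leaving $6,125.
Dependent Care Credit: 14% of the $250 excess over $170,800 is $35; credit = $2,525 − $35 = $2,490.
Total: $0 + $6,125 + $2,490 = $8,615.

$8,615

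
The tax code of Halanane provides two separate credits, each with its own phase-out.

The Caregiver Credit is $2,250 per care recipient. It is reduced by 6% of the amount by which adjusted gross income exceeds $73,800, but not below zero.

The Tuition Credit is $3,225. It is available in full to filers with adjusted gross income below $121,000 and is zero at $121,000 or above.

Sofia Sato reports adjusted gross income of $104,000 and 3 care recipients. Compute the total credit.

Caregiver Credit: base = 3 × $2,250 = $6,750. 6% of the $30,200 excess over $73,800 is $1,812; credit = $6,750 − $1,812 = $4,938.
Tuition Credit: $104,000 is below the $121,000 cutoff, so the full $3,225 applies.
Total: $4,938 + $3,225 = $8,163.

$8,163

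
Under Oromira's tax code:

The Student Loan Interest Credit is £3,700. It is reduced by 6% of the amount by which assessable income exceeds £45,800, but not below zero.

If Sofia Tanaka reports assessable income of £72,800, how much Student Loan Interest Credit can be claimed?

Student Loan Interest Credit: 6% of the £27,000 excess over £45,800 is £1,620; credit = £3,700 − £1,620 = £2,080.

£2,080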